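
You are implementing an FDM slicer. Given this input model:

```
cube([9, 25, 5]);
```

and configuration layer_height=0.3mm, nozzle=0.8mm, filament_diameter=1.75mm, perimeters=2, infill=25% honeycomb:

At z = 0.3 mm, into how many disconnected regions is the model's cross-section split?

1

At z = 0.3 mm: the 9×25 cube contributes its full rectangle. The result has 1 disconnected region.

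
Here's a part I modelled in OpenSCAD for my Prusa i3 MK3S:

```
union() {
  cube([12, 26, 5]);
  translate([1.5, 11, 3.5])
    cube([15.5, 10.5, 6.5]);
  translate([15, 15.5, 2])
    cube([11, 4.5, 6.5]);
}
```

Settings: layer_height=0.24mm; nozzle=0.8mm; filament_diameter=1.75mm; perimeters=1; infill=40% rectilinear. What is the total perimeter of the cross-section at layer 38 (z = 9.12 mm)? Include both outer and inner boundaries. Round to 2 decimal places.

52.00 mm

At z = 9.12 mm: the cube is absent (z outside [0, 5]); the cube at (1.5, 11) is present — its section is the full 15.5×10.5 rectangle (perimeter 52.00 mm); the cube at (15, 15.5) is absent (z outside [2, 8.5]); Combining (union): only the 15.5×10.5 cube at (1.5, 11) is present, so the union is just that shape — boundary = 52.00 mm. Overall, the cross-section is a single solid region. Total boundary length (outer) = 52.00 mm.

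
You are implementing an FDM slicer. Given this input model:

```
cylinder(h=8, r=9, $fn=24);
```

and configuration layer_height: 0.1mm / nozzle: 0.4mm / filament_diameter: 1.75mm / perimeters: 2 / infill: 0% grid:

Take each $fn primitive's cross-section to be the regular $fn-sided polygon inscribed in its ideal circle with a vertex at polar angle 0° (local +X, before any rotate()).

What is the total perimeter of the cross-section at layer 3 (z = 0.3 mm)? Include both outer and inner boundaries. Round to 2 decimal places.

At z = 0.3 mm: the cylinder: section is a regular 24-gon, circumradius r=9 (perimeter = 2·24·9.000·sin(180°/24) = 56.39 mm). Overall, the cross-section is a single solid region. Total boundary length (outer) = 56.39 mm.

56.39 mm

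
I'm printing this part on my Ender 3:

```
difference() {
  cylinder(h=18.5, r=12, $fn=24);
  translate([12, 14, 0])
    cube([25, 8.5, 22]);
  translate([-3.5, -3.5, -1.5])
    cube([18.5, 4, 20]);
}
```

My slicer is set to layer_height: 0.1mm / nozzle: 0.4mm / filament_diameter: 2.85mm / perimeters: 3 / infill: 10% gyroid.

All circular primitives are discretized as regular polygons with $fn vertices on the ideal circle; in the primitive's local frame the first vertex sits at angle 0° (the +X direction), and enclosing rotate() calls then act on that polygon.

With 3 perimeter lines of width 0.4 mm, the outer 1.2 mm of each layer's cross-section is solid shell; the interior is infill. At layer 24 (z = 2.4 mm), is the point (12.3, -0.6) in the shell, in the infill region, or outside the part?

At z = 2.4 mm: the cylinder: section is a regular 24-gon, circumradius r=12; the cube at (12, 14) (footprint 25×8.5) is included at this height; the 18.5×4 cube at (-3.5, -3.5) contributes its full rectangle; After the difference (first − rest): starting from the r=12 cylinder, the 25×8.5 cube at (12, 14) misses the remaining region (no effect); the 18.5×4 cube at (-3.5, -3.5) partially overlaps it — only the 61.16 mm² overlap (of its 74.00 mm²) is removed, clipping the outline — 1 connected region. Overall, the cross-section is a single solid region. The nearest boundary edge runs (11.59, 3.11)→(11.93, 0.50); distance from the point to it = 1.16 mm. The point is not inside any of the regions above, so it lies outside the cross-section (1.16 mm from the nearest boundary).

outside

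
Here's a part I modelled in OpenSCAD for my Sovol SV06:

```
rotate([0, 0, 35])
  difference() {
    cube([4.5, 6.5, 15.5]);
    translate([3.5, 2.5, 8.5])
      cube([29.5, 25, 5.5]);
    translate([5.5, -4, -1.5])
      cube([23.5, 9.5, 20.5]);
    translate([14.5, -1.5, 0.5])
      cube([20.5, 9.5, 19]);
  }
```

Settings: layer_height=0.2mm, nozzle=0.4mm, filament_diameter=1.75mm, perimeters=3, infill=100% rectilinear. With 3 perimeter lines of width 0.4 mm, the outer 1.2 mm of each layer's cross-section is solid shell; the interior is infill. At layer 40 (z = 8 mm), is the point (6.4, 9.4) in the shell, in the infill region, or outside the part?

outside

At z = 8 mm: the 4.5×6.5 cube contributes its full rectangle; the cube at (3.5, 2.5) is not intersected at this z (z outside [8.5, 14]); the 23.5×9.5 cube at (5.5, -4) contributes its full rectangle; the cube at (14.5, -1.5) (footprint 20.5×9.5) is included at this height; Subtracting the remaining from the first: starting from the 4.5×6.5 cube, the 23.5×9.5 cube at (5.5, -4) misses the remaining region (no effect); the 20.5×9.5 cube at (14.5, -1.5) misses the remaining region (no effect) — 1 connected region; (whole slice rotated 35° about Z — lengths, areas and connectivity unchanged). Overall, the cross-section is a single solid region. Undo the 35° rotation: the query point maps to (10.634, 4.029) in the un-rotated model frame. The nearest boundary edge runs (4.50, 6.50)→(4.50, 0.00); distance from the point to it = 6.13 mm. The point is not inside any of the regions above, so it lies outside the cross-section (6.13 mm from the nearest boundary).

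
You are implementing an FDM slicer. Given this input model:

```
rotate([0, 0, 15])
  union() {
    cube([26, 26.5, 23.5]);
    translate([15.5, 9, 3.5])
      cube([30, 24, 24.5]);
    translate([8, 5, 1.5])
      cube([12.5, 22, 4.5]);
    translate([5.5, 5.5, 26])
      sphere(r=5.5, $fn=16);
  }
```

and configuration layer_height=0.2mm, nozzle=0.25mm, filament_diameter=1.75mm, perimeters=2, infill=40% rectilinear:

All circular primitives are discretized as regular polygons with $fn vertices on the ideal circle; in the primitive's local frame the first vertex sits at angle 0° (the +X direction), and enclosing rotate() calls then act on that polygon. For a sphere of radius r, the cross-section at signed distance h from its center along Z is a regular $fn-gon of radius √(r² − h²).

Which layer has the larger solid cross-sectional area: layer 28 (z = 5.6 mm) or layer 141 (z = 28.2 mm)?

Layer 28 (z = 5.6): the cube (footprint 26×26.5) is included at this height (area 689.00 mm²); the cube at (15.5, 9) is present — its section is the full 30×24 rectangle (area 720.00 mm²); the cube at (8, 5) is present — its section is the full 12.5×22 rectangle (area 275.00 mm²); the sphere at (5.5, 5.5) is absent (|z−center|=20.400 > r=5.5); Combining (union): the regions partially overlap — summed areas 1684.00 mm² minus the doubly-counted overlap 455.00 mm² gives 1229.00 mm² — area = 1229.00 mm²; (whole slice rotated 15° about Z — lengths, areas and connectivity unchanged). So its area = 1229.00 mm². Layer 141 (z = 28.2): the cube does not reach this height (z outside [0, 23.5]); the cube at (15.5, 9) does not reach this height (z outside [3.5, 28]); the cube at (8, 5) is not intersected at this z (z outside [1.5, 6]); the sphere at (5.5, 5.5): section is a regular 16-gon, circumradius = √(r²−h²) = √(5.5²−2.2²) = 5.041 (area = (16/2)·5.041²·sin(360°/16) = 77.79 mm²); Combining (union): only the r=5.5 sphere at (5.5, 5.5) is present, so the union is just that shape — area = 77.79 mm²; (whole slice rotated 15° about Z — lengths, areas and connectivity unchanged). So its area = 77.79 mm². Layer 28 is larger (1229.00 vs 77.79 mm²).

layer 28 (z = 5.6 mm)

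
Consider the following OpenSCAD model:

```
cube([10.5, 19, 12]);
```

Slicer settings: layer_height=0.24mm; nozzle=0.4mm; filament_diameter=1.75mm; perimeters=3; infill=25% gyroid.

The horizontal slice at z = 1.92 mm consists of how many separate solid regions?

At z = 1.92 mm: the cube (footprint 10.5×19) is included at this height. The result has 1 disconnected region.

1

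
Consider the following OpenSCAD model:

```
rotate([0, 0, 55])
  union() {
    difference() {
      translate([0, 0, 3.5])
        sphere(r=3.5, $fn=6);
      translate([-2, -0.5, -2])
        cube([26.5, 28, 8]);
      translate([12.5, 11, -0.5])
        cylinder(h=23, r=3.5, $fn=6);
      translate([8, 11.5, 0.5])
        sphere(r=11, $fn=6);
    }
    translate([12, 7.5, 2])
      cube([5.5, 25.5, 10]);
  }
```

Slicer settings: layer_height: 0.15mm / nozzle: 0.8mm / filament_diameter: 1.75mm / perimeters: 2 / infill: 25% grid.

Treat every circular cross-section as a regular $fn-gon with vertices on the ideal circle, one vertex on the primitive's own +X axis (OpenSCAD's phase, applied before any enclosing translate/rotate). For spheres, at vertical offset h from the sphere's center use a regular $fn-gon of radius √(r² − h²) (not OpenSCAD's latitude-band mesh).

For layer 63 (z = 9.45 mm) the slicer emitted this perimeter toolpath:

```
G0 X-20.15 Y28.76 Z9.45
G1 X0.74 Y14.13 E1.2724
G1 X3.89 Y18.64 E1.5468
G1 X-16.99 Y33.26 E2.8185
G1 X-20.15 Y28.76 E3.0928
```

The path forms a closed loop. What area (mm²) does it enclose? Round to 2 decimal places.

140.23 mm²

Apply the shoelace formula to the sequence of (X, Y) vertices; enclosed area = 140.23 mm².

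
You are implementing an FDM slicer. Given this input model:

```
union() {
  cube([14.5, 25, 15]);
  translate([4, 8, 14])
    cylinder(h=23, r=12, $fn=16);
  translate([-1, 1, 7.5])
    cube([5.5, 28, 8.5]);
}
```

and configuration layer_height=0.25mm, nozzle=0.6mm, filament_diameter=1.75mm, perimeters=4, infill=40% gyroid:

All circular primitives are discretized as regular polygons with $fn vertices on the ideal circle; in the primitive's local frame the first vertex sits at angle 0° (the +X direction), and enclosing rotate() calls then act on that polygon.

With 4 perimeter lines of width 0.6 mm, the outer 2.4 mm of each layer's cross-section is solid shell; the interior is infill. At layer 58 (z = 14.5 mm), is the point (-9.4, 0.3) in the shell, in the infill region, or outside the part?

At z = 14.5 mm: the 14.5×25 cube contributes its full rectangle; the cylinder at (4, 8): section is a regular 16-gon, circumradius r=12; the cube at (-1, 1) (footprint 5.5×28) is included at this height; Combining (union): the regions partially overlap (shared area 391.50 mm²), so overlapping operands fuse into one piece — 1 connected region. Overall, the cross-section is a single solid region. The nearest boundary edge runs (-4.49, -0.49)→(-7.09, 3.41); distance from the point to it = 3.65 mm. The point is not inside any of the regions above, so it lies outside the cross-section (3.65 mm from the nearest boundary).

outside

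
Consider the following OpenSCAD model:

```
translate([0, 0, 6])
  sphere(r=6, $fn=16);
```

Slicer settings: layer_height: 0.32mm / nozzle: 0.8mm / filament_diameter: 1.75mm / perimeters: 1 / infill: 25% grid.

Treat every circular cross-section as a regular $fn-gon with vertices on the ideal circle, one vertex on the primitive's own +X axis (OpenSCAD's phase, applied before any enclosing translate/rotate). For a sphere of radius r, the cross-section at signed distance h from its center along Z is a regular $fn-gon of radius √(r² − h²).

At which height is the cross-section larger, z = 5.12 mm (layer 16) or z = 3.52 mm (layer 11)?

layer 16 (z = 5.12 mm)

Layer 16 (z = 5.12): the r=6 sphere contributes a regular 16-gon of circumradius √(6²−0.88²) = 5.935 (area = (16/2)·5.935²·sin(360°/16) = 107.84 mm²). So its area = 107.84 mm². Layer 11 (z = 3.52): the r=6 sphere contributes a regular 16-gon of circumradius √(6²−2.48²) = 5.463 (area = (16/2)·5.463²·sin(360°/16) = 91.38 mm²). So its area = 91.38 mm². Layer 16 is larger (107.84 vs 91.38 mm²).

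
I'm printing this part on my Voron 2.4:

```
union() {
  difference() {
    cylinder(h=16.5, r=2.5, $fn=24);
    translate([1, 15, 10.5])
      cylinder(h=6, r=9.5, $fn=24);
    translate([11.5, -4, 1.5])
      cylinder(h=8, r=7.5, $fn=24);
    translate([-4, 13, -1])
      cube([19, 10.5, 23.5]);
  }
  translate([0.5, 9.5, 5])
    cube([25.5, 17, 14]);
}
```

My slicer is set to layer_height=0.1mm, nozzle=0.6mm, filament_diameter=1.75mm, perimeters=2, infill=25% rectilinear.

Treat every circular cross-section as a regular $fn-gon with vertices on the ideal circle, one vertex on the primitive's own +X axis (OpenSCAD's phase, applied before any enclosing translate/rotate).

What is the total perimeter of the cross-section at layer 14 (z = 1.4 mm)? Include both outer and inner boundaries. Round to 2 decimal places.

At z = 1.4 mm: the cylinder: section is a regular 24-gon, circumradius r=2.5 (perimeter = 2·24·2.500·sin(180°/24) = 15.66 mm); the cylinder at (1, 15) does not reach this height (z outside [10.5, 16.5]); the cylinder at (11.5, -4) is not intersected at this z (z outside [1.5, 9.5]); the 19×10.5 cube at (-4, 13) contributes its full rectangle (perimeter 59.00 mm); After the difference (first − rest): starting from the r=2.5 cylinder, the 19×10.5 cube at (-4, 13) misses the remaining region (no effect) — boundary = 15.66 mm; the cube at (0.5, 9.5) is not intersected at this z (z outside [5, 19]); Combining (union): only that combined region is present, so the union is just that shape — boundary = 15.66 mm. Overall, the cross-section is a single solid region. Total boundary length (outer) = 15.66 mm.

15.66 mm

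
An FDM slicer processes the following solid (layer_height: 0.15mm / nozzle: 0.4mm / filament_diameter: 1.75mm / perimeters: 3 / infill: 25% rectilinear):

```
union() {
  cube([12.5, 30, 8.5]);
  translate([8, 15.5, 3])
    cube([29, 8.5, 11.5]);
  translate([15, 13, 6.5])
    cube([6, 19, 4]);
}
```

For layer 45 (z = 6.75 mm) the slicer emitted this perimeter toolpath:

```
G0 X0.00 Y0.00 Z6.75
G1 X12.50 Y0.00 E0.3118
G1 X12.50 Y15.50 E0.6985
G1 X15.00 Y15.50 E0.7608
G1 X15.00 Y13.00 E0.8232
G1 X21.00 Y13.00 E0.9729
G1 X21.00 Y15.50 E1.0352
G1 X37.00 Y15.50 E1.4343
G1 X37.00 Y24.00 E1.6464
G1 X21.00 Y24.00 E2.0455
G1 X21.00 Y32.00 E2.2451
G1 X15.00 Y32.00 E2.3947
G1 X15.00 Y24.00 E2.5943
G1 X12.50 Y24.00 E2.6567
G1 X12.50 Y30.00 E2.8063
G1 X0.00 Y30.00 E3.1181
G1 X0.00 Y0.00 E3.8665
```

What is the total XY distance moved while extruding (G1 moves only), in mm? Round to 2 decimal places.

155.00 mm

Sum the Euclidean lengths of each G1 segment: total = 155.00 mm.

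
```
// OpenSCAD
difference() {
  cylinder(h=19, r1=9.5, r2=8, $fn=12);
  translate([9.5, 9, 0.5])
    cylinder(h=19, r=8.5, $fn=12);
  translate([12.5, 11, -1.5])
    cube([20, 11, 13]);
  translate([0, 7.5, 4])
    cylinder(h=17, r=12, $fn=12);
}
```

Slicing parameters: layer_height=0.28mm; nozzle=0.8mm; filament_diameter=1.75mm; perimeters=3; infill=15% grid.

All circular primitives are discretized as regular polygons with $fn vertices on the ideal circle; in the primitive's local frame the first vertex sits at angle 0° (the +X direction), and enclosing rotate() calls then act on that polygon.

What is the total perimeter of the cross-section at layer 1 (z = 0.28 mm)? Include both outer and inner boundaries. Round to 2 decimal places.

At z = 0.28 mm: the cone (r1=9.5→r2=8) has section circumradius 9.478 here — a regular 12-gon (perimeter = 2·12·9.478·sin(180°/12) = 58.87 mm); the cylinder at (9.5, 9) does not reach this height (z outside [0.5, 19.5]); the cube at (12.5, 11) is present — its section is the full 20×11 rectangle (perimeter 62.00 mm); the cylinder at (0, 7.5) is not intersected at this z (z outside [4, 21]); Taking the first minus the rest: starting from the cone, the 20×11 cube at (12.5, 11) misses the remaining region (no effect) — boundary = 58.87 mm. Overall, the cross-section is a single solid region. Total boundary length (outer) = 58.87 mm.

58.87 mm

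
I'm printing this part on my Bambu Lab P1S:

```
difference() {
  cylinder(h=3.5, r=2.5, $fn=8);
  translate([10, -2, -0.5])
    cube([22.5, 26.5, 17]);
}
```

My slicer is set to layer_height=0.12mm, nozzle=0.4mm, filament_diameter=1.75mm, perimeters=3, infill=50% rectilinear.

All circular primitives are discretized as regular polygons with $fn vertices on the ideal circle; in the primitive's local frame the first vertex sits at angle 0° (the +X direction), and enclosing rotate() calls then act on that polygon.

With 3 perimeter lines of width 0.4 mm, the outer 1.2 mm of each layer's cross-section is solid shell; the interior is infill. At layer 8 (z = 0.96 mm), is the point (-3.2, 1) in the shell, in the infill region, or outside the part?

outside

At z = 0.96 mm: the r=2.5 cylinder gives a regular 8-gon of circumradius 2.5 (constant along its height); the cube at (10, -2) is present — its section is the full 22.5×26.5 rectangle; Taking the first minus the rest: starting from the r=2.5 cylinder, the 22.5×26.5 cube at (10, -2) misses the remaining region (no effect) — 1 connected region. Overall, the cross-section is a single solid region. The nearest boundary edge runs (-2.50, 0.00)→(-1.77, 1.77); distance from the point to it = 1.03 mm. The point is not inside any of the regions above, so it lies outside the cross-section (1.03 mm from the nearest boundary).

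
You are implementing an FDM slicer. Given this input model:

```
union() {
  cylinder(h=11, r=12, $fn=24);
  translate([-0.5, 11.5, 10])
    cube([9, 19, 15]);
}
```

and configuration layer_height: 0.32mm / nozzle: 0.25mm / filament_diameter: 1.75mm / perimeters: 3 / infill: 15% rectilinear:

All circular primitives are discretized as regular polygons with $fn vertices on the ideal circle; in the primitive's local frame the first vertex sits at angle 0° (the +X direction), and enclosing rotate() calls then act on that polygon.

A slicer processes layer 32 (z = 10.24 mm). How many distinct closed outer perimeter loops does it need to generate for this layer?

1

At z = 10.24 mm: the r=12 cylinder contributes a regular 24-gon of circumradius 12; the cube at (-0.5, 11.5) (footprint 9×19) is included at this height; Combining (union): the regions partially overlap (shared area 1.16 mm²), so overlapping operands fuse into one piece — 1 connected region. The result has 1 disconnected region.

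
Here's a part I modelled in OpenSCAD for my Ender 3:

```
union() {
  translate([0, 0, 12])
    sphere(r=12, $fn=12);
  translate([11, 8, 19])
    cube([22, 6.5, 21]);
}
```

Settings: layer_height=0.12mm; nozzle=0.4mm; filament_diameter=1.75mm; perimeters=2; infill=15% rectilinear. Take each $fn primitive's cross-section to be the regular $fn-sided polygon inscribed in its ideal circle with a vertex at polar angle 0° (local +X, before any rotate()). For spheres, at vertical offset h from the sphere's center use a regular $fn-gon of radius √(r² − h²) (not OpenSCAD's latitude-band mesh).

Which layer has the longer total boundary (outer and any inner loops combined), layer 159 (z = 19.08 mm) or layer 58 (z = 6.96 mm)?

Layer 159 (z = 19.08): the r=12 sphere contributes a regular 12-gon of circumradius √(12²−7.08²) = 9.689 (perimeter = 2·12·9.689·sin(180°/12) = 60.18 mm); the 22×6.5 cube at (11, 8) contributes its full rectangle (perimeter 57.00 mm); Combining (union): the 2 present regions are separate (no shared area or edge), so areas and boundary lengths simply add and each stays a separate island — boundary = 117.18 mm. So its perimeter = 117.18 mm. Layer 58 (z = 6.96): the r=12 sphere slices to a regular 12-gon of circumradius 10.890 (√(r²−h²) with h=5.04 from center) (perimeter = 2·12·10.890·sin(180°/12) = 67.65 mm); the cube at (11, 8) is absent (z outside [19, 40]); Combining (union): only the r=12 sphere is present, so the union is just that shape — boundary = 67.65 mm. So its perimeter = 67.65 mm. Layer 159 is larger (117.18 vs 67.65 mm).

layer 159 (z = 19.08 mm)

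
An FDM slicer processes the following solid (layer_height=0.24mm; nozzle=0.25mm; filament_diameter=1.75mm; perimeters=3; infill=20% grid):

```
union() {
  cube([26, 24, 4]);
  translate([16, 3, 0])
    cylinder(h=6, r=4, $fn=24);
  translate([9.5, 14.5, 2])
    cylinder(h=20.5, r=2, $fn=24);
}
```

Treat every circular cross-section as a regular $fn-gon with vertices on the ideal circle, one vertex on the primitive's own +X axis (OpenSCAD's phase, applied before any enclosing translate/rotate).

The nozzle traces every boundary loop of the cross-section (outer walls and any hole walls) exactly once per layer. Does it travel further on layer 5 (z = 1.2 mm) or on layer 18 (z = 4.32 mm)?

Layer 5 (z = 1.2): the cube (footprint 26×24) is included at this height (perimeter 100.00 mm); the r=4 cylinder at (16, 3) gives a regular 24-gon of circumradius 4 (constant along its height) (perimeter = 2·24·4.000·sin(180°/24) = 25.06 mm); the cylinder at (9.5, 14.5) is not intersected at this z (z outside [2, 22.5]); Combining (union): the regions partially overlap (shared area 46.20 mm²), so the edge portions inside another operand are dropped and the merged outline is re-measured after clipping — boundary = 100.49 mm. So its perimeter = 100.49 mm. Layer 18 (z = 4.32): the cube does not reach this height (z outside [0, 4]); the cylinder at (16, 3): section is a regular 24-gon, circumradius r=4 (perimeter = 2·24·4.000·sin(180°/24) = 25.06 mm); the r=2 cylinder at (9.5, 14.5) gives a regular 24-gon of circumradius 2 (constant along its height) (perimeter = 2·24·2.000·sin(180°/24) = 12.53 mm); Combining (union): the 2 present regions are separate (no shared area or edge), so areas and boundary lengths simply add and each stays a separate island — boundary = 37.59 mm. So its perimeter = 37.59 mm. Layer 5 is larger (100.49 vs 37.59 mm).

layer 5 (z = 1.2 mm)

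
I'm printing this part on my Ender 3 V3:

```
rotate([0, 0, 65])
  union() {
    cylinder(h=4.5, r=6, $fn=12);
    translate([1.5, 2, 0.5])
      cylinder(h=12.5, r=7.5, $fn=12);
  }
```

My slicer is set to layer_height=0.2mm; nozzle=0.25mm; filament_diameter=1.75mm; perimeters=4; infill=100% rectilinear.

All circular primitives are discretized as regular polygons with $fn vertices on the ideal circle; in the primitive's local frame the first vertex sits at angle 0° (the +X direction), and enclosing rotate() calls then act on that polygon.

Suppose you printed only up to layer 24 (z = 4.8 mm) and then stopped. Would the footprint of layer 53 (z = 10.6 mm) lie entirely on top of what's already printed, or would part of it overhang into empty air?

entirely on top

Compare the two slices. At z = 4.8: the cylinder is absent (z outside [0, 4.5]); the cylinder at (1.5, 2): section is a regular 12-gon, circumradius r=7.5 (area = (12/2)·7.500²·sin(360°/12) = 168.75 mm²); Merging all regions: only the r=7.5 cylinder at (1.5, 2) is present, so the union is just that shape — area = 168.75 mm²; (rotated 65° about Z; rotation is an isometry so areas/perimeters/island counts are preserved). At z = 10.6: the cylinder is absent (z outside [0, 4.5]); the r=7.5 cylinder at (1.5, 2) contributes a regular 12-gon of circumradius 7.5 (area = (12/2)·7.500²·sin(360°/12) = 168.75 mm²); Combining (union): only the r=7.5 cylinder at (1.5, 2) is present, so the union is just that shape — area = 168.75 mm²; (rotated 65° about Z; rotation is an isometry so areas/perimeters/island counts are preserved). Checking containment: the cross-section at z = 10.6 is a subset of the cross-section at z = 4.8.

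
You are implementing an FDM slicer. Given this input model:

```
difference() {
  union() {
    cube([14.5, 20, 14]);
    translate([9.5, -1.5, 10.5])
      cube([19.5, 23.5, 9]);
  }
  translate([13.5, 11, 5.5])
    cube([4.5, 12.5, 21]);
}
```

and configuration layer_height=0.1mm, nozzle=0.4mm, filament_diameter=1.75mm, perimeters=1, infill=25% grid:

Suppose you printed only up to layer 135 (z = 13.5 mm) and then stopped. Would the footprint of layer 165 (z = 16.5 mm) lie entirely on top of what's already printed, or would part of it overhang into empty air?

entirely on top

Compare the two slices. At z = 13.5: the cube (footprint 14.5×20) is included at this height (area 290.00 mm²); the cube at (9.5, -1.5) is present — its section is the full 19.5×23.5 rectangle (area 458.25 mm²); Merging all regions: the regions partially overlap — summed areas 748.25 mm² minus the doubly-counted overlap 100.00 mm² gives 648.25 mm² — area = 648.25 mm²; the cube at (13.5, 11) (footprint 4.5×12.5) is included at this height (area 56.25 mm²); After the difference (first − rest): starting from that combined region (648.25 mm²), the 4.5×12.5 cube at (13.5, 11) partially overlaps it — only the 49.50 mm² overlap (of its 56.25 mm²) is removed, clipping the outline — area = 598.75 mm². At z = 16.5: the cube is absent (z outside [0, 14]); the 19.5×23.5 cube at (9.5, -1.5) contributes its full rectangle (area 458.25 mm²); Taking the union: only the 19.5×23.5 cube at (9.5, -1.5) is present, so the union is just that shape — area = 458.25 mm²; the cube at (13.5, 11) is present — its section is the full 4.5×12.5 rectangle (area 56.25 mm²); Subtracting the remaining from the first: starting from the result so far (458.25 mm²), the 4.5×12.5 cube at (13.5, 11) partially overlaps it — only the 49.50 mm² overlap (of its 56.25 mm²) is removed, clipping the outline — area = 408.75 mm². Checking containment: the cross-section at z = 16.5 is a subset of the cross-section at z = 13.5.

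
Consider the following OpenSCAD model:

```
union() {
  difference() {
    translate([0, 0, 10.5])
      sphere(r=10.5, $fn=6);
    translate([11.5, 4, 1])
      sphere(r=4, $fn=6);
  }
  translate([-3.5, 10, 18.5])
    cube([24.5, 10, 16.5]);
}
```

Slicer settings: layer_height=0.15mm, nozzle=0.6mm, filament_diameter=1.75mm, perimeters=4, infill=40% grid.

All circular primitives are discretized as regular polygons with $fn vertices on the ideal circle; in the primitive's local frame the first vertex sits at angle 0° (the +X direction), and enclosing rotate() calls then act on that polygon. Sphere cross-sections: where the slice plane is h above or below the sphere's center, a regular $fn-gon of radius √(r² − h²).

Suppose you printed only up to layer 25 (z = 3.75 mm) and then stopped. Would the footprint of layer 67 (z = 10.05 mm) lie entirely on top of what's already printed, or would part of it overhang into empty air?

Compare the two slices. At z = 3.75: the r=10.5 sphere contributes a regular 6-gon of circumradius √(10.5²−6.75²) = 8.043 (area = (6/2)·8.043²·sin(360°/6) = 168.06 mm²); the r=4 sphere at (11.5, 4) contributes a regular 6-gon of circumradius √(4²−2.75²) = 2.905 (area = (6/2)·2.905²·sin(360°/6) = 21.92 mm²); After the difference (first − rest): starting from the r=10.5 sphere (168.06 mm²), the r=4 sphere at (11.5, 4) misses the remaining region (no effect) — area = 168.06 mm²; the cube at (-3.5, 10) does not reach this height (z outside [18.5, 35]); Taking the union: only the result so far is present, so the union is just that shape — area = 168.06 mm². At z = 10.05: the r=10.5 sphere contributes a regular 6-gon of circumradius √(10.5²−0.45²) = 10.490 (area = (6/2)·10.490²·sin(360°/6) = 285.91 mm²); the sphere at (11.5, 4) does not reach this height (|z−center|=9.050 > r=4); Subtracting the remaining from the first: none of the subtracted shapes is present at this height, so the r=10.5 sphere is unchanged — area = 285.91 mm²; the cube at (-3.5, 10) is absent (z outside [18.5, 35]); Combining (union): only the result so far is present, so the union is just that shape — area = 285.91 mm². Checking containment: at z = 10.05 the cross-section extends beyond the z = 3.75 cross-section by about 117.85 mm².

part overhangs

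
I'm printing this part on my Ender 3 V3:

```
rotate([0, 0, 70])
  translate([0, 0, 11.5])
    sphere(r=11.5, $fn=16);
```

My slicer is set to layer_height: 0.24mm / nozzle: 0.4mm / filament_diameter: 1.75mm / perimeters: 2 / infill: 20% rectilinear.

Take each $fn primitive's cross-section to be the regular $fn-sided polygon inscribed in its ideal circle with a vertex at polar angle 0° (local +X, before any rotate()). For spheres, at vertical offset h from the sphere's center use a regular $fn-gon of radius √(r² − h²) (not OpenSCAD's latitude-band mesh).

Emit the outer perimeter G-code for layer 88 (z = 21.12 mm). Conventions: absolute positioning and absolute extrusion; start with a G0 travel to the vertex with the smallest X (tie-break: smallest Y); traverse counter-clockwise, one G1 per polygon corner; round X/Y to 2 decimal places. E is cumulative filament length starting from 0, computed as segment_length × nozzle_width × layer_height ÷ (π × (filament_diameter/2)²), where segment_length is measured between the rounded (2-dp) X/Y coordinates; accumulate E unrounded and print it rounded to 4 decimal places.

G0 X-6.30 Y-0.27 Z21.12
G1 X-5.71 Y-2.66 E0.0983
G1 X-4.26 Y-4.65 E0.1965
G1 X-2.16 Y-5.92 E0.2945
G1 X0.27 Y-6.30 E0.3926
G1 X2.66 Y-5.71 E0.4909
G1 X4.65 Y-4.26 E0.5892
G1 X5.92 Y-2.16 E0.6871
G1 X6.30 Y0.27 E0.7853
G1 X5.71 Y2.66 E0.8835
G1 X4.26 Y4.65 E0.9818
G1 X2.16 Y5.92 E1.0798
G1 X-0.27 Y6.30 E1.1779
G1 X-2.66 Y5.71 E1.2762
G1 X-4.65 Y4.26 E1.3745
G1 X-5.92 Y2.16 E1.4724
G1 X-6.30 Y-0.27 E1.5706

At z = 21.12 mm: the sphere: section is a regular 16-gon, circumradius = √(r²−h²) = √(11.5²−9.62²) = 6.301; (rotated 70° about Z; rotation is an isometry so areas/perimeters/island counts are preserved). The outline is a single polygon with 16 vertices. Extrusion per mm of travel: 0.4 × 0.24 / (π × 0.875²) = 0.039912. Accumulating E over each segment gives final E = 1.5706.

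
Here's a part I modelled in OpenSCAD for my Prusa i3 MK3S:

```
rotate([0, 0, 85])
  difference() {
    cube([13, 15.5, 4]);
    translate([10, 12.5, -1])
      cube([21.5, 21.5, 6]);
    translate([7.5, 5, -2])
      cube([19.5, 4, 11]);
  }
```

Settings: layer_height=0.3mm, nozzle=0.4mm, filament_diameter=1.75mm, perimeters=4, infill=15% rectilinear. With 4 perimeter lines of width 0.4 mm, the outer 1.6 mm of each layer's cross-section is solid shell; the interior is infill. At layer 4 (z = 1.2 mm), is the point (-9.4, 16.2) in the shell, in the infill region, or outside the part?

At z = 1.2 mm: the cube is present — its section is the full 13×15.5 rectangle; the 21.5×21.5 cube at (10, 12.5) contributes its full rectangle; the 19.5×4 cube at (7.5, 5) contributes its full rectangle; Taking the first minus the rest: starting from the 13×15.5 cube, the 21.5×21.5 cube at (10, 12.5) partially overlaps it — only the 9.00 mm² overlap (of its 462.25 mm²) is removed, clipping the outline; the 19.5×4 cube at (7.5, 5) partially overlaps it — only the 22.00 mm² overlap (of its 78.00 mm²) is removed, clipping the outline — 1 connected region; (rotated 85° about Z; rotation is an isometry so areas/perimeters/island counts are preserved). Overall, the cross-section is a single solid region. Undo the 85° rotation: the query point maps to (15.319, 10.776) in the un-rotated model frame. The nearest boundary edge runs (13.00, 12.50)→(13.00, 9.00); distance from the point to it = 2.32 mm. The point is not inside any of the regions above, so it lies outside the cross-section (2.32 mm from the nearest boundary).

outside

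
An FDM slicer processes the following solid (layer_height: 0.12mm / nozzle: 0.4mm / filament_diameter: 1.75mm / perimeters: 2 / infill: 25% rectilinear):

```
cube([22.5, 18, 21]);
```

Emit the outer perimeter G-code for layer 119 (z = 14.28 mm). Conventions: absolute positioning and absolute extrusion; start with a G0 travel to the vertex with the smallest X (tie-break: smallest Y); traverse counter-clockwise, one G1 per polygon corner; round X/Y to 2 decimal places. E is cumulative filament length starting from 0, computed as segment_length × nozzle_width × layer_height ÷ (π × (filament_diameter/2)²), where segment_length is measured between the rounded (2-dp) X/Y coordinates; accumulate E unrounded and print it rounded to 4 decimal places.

G0 X0.00 Y0.00 Z14.28
G1 X22.50 Y0.00 E0.4490
G1 X22.50 Y18.00 E0.8082
G1 X0.00 Y18.00 E1.2572
G1 X0.00 Y0.00 E1.6164

At z = 14.28 mm: the 22.5×18 cube contributes its full rectangle. The outline is a single polygon with 4 vertices. Extrusion per mm of travel: 0.4 × 0.12 / (π × 0.875²) = 0.019956. Accumulating E over each segment gives final E = 1.6164.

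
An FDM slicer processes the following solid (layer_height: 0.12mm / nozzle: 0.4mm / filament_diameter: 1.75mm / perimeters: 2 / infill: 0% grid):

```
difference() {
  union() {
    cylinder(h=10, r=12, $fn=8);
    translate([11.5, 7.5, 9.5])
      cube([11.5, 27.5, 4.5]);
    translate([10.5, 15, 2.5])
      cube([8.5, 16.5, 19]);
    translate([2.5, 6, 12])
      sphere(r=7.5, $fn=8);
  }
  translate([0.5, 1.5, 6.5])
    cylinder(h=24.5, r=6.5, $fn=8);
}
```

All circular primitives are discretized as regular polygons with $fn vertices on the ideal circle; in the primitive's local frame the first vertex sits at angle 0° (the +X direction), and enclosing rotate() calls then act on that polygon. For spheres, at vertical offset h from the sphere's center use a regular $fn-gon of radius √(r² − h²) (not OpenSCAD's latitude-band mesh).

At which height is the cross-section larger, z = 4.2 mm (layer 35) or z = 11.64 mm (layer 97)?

Layer 35 (z = 4.2): the r=12 cylinder contributes a regular 8-gon of circumradius 12 (area = (8/2)·12.000²·sin(360°/8) = 407.29 mm²); the cube at (11.5, 7.5) is absent (z outside [9.5, 14]); the 8.5×16.5 cube at (10.5, 15) contributes its full rectangle (area 140.25 mm²); the sphere at (2.5, 6) does not reach this height (|z−center|=7.800 > r=7.5); Taking the union: the 2 present regions are separate (no shared area or edge), so areas and boundary lengths simply add and each stays a separate island — area = 547.54 mm²; the cylinder at (0.5, 1.5) is absent (z outside [6.5, 31]); Taking the first minus the rest: none of the subtracted shapes is present at this height, so the result so far is unchanged — area = 547.54 mm². So its area = 547.54 mm². Layer 97 (z = 11.64): the cylinder is absent (z outside [0, 10]); the 11.5×27.5 cube at (11.5, 7.5) contributes its full rectangle (area 316.25 mm²); the 8.5×16.5 cube at (10.5, 15) contributes its full rectangle (area 140.25 mm²); the sphere at (2.5, 6): section is a regular 8-gon, circumradius = √(r²−h²) = √(7.5²−0.36²) = 7.491 (area = (8/2)·7.491²·sin(360°/8) = 158.73 mm²); Combining (union): the regions partially overlap — summed areas 615.23 mm² minus the doubly-counted overlap 123.75 mm² gives 491.48 mm² — area = 491.48 mm²; the r=6.5 cylinder at (0.5, 1.5) gives a regular 8-gon of circumradius 6.5 (constant along its height) (area = (8/2)·6.500²·sin(360°/8) = 119.50 mm²); Taking the first minus the rest: starting from the result so far (491.48 mm²), the r=6.5 cylinder at (0.5, 1.5) partially overlaps it — only the 73.89 mm² overlap (of its 119.50 mm²) is removed, clipping the outline — area = 417.60 mm². So its area = 417.60 mm². Layer 35 is larger (547.54 vs 417.60 mm²).

layer 35 (z = 4.2 mm)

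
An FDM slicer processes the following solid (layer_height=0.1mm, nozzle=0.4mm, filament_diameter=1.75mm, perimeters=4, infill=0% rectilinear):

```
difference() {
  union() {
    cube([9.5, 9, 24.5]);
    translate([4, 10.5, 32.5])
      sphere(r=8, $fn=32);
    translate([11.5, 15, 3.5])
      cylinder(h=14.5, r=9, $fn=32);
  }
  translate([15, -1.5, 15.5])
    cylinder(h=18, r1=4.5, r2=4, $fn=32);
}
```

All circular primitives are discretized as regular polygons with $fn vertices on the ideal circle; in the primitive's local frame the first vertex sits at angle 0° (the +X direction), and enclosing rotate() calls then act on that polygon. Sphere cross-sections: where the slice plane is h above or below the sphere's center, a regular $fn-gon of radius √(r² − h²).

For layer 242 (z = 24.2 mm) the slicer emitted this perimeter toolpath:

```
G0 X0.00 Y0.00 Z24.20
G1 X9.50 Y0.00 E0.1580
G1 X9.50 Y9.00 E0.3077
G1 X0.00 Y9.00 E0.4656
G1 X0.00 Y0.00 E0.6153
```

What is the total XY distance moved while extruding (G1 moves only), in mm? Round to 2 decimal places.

Sum the Euclidean lengths of each G1 segment: total = 37.00 mm.

37.00 mm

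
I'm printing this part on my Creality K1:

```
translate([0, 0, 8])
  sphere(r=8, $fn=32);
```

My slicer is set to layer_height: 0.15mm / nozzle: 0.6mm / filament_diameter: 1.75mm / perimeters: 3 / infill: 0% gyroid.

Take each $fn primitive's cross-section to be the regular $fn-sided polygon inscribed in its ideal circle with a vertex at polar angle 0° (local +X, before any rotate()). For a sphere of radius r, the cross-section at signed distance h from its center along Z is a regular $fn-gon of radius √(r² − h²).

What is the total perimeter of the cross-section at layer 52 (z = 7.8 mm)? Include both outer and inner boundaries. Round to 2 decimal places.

At z = 7.8 mm: the r=8 sphere contributes a regular 32-gon of circumradius √(8²−0.2²) = 7.997 (perimeter = 2·32·7.997·sin(180°/32) = 50.17 mm). Overall, the cross-section is a single solid region. Total boundary length (outer) = 50.17 mm.

50.17 mm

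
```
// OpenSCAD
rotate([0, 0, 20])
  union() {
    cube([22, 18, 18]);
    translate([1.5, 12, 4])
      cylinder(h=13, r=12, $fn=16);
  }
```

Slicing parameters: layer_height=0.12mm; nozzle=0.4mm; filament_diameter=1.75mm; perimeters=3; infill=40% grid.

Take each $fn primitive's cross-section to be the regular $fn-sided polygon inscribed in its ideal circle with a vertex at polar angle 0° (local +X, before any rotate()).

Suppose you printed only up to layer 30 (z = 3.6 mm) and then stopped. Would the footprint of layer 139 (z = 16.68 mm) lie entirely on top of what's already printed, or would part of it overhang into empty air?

part overhangs

Compare the two slices. At z = 3.6: the cube (footprint 22×18) is included at this height (area 396.00 mm²); the cylinder at (1.5, 12) is absent (z outside [4, 17]); Merging all regions: only the 22×18 cube is present, so the union is just that shape — area = 396.00 mm²; (whole slice rotated 20° about Z — lengths, areas and connectivity unchanged). At z = 16.68: the 22×18 cube contributes its full rectangle (area 396.00 mm²); the r=12 cylinder at (1.5, 12) contributes a regular 16-gon of circumradius 12 (area = (16/2)·12.000²·sin(360°/16) = 440.85 mm²); Combining (union): the regions partially overlap — summed areas 836.85 mm² minus the doubly-counted overlap 204.94 mm² gives 631.91 mm² — area = 631.91 mm²; (whole slice rotated 20° about Z — lengths, areas and connectivity unchanged). Checking containment: at z = 16.68 the cross-section extends beyond the z = 3.6 cross-section by about 235.91 mm².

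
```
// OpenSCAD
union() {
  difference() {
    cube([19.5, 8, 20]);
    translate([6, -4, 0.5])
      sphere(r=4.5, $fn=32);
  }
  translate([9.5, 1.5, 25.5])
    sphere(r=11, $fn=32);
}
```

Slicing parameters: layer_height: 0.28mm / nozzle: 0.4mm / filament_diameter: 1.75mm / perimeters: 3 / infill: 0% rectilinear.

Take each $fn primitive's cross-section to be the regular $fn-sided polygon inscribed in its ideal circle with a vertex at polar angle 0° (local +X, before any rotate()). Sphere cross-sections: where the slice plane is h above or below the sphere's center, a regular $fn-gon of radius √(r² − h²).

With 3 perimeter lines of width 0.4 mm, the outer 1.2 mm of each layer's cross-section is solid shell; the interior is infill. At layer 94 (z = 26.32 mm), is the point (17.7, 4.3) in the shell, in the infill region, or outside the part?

At z = 26.32 mm: the cube is not intersected at this z (z outside [0, 20]); the sphere at (6, -4) does not reach this height (|z−center|=25.820 > r=4.5); After the difference (first − rest): the first operand is absent here, so nothing remains; the sphere at (9.5, 1.5): section is a regular 32-gon, circumradius = √(r²−h²) = √(11²−0.82²) = 10.969; Combining (union): only the r=11 sphere at (9.5, 1.5) is present, so the union is just that shape — 1 connected region. Overall, the cross-section is a single solid region. The nearest boundary edge runs (20.26, 3.64)→(19.63, 5.70); distance from the point to it = 2.26 mm. The point is inside the cross-section and 2.26 mm from the nearest boundary — more than the 1.2 mm shell width (3 × 0.4), so it's in the infill interior.

infill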